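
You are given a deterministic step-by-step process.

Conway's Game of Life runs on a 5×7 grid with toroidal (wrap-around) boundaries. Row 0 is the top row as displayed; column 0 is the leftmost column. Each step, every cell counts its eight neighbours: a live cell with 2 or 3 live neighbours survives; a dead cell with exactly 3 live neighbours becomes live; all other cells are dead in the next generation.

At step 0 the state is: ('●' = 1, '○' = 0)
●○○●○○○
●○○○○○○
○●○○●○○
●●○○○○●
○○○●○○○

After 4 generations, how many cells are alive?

4

[0] ●○○●○○○
●○○○○○○
○●○○●○○
●●○○○○●
○○○●○○○
[1] ○○○○○○○
●●○○○○○
○●○○○○●
●●●○○○○
○●●○○○●
[2] ○○●○○○○
●●○○○○○
○○○○○○●
○○○○○○●
○○●○○○○
[3] ○○●○○○○
●●○○○○○
○○○○○○●
○○○○○○○
○○○○○○○
[4] ○●○○○○○
●●○○○○○
●○○○○○○
○○○○○○○
○○○○○○○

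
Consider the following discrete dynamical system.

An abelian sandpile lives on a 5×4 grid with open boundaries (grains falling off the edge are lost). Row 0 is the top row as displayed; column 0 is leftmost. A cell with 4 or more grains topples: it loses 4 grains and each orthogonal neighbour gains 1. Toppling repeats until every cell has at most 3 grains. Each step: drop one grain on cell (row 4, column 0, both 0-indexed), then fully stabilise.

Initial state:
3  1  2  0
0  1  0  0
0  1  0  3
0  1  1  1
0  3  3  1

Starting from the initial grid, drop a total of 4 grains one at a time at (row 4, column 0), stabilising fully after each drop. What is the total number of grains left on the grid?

t=0: 3  1  2  0
0  1  0  0
0  1  0  3
0  1  1  1
0  3  3  1
t=1: 3  1  2  0
0  1  0  0
0  1  0  3
0  1  1  1
1  3  3  1
t=2: 3  1  2  0
0  1  0  0
0  1  0  3
0  1  1  1
2  3  3  1
t=3: 3  1  2  0
0  1  0  0
0  1  0  3
0  1  1  1
3  3  3  1
t=4: 3  1  2  0
0  1  0  0
0  1  0  3
1  2  2  1
1  1  0  2

21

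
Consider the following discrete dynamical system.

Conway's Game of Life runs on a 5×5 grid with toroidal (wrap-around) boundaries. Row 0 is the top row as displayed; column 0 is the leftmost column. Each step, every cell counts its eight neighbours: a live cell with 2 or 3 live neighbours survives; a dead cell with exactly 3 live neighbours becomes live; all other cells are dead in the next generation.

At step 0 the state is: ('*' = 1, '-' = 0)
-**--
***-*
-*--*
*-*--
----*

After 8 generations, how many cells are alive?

2

[0] -**--
***-*
-*--*
*-*--
----*
[1] --*-*
----*
----*
**-**
*-**-
[2] ***-*
*---*
-----
-*---
-----
[3] -*-**
---**
*----
-----
--*--
[4] *---*
--**-
----*
-----
--**-
[5] -*--*
*--*-
---*-
---*-
---**
[6] --*--
*-**-
--**-
--**-
*-***
[7] *----
----*
-----
-----
----*
[8] *---*
-----
-----
-----
-----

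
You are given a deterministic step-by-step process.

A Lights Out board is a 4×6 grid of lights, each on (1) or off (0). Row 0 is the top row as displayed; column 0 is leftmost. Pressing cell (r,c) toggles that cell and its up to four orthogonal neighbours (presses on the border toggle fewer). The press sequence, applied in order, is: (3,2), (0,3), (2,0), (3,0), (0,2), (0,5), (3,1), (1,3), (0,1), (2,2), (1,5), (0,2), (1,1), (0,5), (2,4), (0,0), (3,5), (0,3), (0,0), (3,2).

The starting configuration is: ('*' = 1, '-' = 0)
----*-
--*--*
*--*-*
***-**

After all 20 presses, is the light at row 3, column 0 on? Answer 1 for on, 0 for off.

0

t=0: ----*-
--*--*
*--*-*
***-**
t=1: ----*-
--*--*
*-**-*
*--***
t=2: --**--
--**-*
*-**-*
*--***
t=3: --**--
*-**-*
-***-*
---***
t=4: --**--
*-**-*
****-*
**-***
t=5: -*----
*--*-*
****-*
**-***
t=6: -*--**
*--*--
****-*
**-***
t=7: -*--**
*--*--
*-**-*
--****
t=8: -*-***
*-*-*-
*-*--*
--****
t=9: *-****
***-*-
*-*--*
--****
t=10: *-****
**--*-
**-*-*
---***
t=11: *-***-
**---*
**-*--
---***
t=12: **--*-
***--*
**-*--
---***
t=13: *---*-
-----*
*--*--
---***
t=14: *----*
------
*--*--
---***
t=15: *----*
----*-
*---**
---*-*
t=16: -*---*
*---*-
*---**
---*-*
t=17: -*---*
*---*-
*---*-
---**-
t=18: -*****
*--**-
*---*-
---**-
t=19: *-****
---**-
*---*-
---**-
t=20: *-****
---**-
*-*-*-
-**-*-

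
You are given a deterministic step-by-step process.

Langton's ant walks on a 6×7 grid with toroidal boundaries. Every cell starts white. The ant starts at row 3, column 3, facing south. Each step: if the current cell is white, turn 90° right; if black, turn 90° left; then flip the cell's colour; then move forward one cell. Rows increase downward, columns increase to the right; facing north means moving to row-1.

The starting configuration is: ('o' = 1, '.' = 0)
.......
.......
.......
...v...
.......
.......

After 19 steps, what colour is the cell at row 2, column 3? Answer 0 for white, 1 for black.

[0] .......
.......
.......
...v...
.......
.......
[1] .......
.......
.......
..<o...
.......
.......
[2] .......
.......
..^....
..oo...
.......
.......
[3] .......
.......
..o>...
..oo...
.......
.......
[4] .......
.......
..oo...
..ov...
.......
.......
[5] .......
.......
..oo...
..o.>..
.......
.......
[6] .......
.......
..oo...
..o.o..
....v..
.......
[7] .......
.......
..oo...
..o.o..
...<o..
.......
[8] .......
.......
..oo...
..o^o..
...oo..
.......
[9] .......
.......
..oo...
..oo>..
...oo..
.......
[10] .......
.......
..oo^..
..oo...
...oo..
.......
[11] .......
.......
..ooo>.
..oo...
...oo..
.......
[12] .......
.......
..oooo.
..oo.v.
...oo..
.......
[13] .......
.......
..oooo.
..oo<o.
...oo..
.......
[14] .......
.......
..oo^o.
..oooo.
...oo..
.......
[15] .......
.......
..o<.o.
..oooo.
...oo..
.......
[16] .......
.......
..o..o.
..ovoo.
...oo..
.......
[17] .......
.......
..o..o.
..o.>o.
...oo..
.......
[18] .......
.......
..o.^o.
..o..o.
...oo..
.......
[19] .......
.......
..o.o>.
..o..o.
...oo..
.......

0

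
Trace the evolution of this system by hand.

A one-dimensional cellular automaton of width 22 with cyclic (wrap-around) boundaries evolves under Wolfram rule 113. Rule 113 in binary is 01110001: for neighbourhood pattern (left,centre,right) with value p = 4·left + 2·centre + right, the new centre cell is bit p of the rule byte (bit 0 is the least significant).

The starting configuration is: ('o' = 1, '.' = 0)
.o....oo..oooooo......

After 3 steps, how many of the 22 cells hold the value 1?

12

0) .o....oo..oooooo......
1) ..ooo..oo......ooooooo
2) o...oo..oooooo.......o
3) ooo..oo......ooooooo..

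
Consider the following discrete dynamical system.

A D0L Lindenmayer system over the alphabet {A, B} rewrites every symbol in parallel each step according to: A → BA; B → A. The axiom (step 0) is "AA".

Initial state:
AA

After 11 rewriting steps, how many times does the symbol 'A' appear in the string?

step 0: AA
step 1: BABA
step 2: ABAABA
step 3: BAABABAABA
step 4: ABABAABAABABAABA
step 5: BAABAABABAABABAABAABABAABA
step 6: ABABAABABAABAABABAABAABABAABABAABAABABAABA
step 7: BAABAABABAABAABABAABABAABAABABAABABAABAABABAABAABABAABABAABAABABAABA
step 8: ABABAABABAABAABABAABABAABAABABAABAABABAABABAABAABABAABAABABAABABAABAABABAABABAABAABABAABAABABAABABAABAABABAABA
step 9: BAABAABABAABAABABAABABAABAABABAABAABABAABABAABAABABAABABAA…ABAABABAABABAABAABABAABABAABAABABAABAABABAABABAABAABABAABA  (len 178)
step 10: ABABAABABAABAABABAABABAABAABABAABAABABAABABAABAABABAABABAA…ABAABABAABABAABAABABAABABAABAABABAABAABABAABABAABAABABAABA  (len 288)
step 11: BAABAABABAABAABABAABABAABAABABAABAABABAABABAABAABABAABABAA…ABAABABAABABAABAABABAABABAABAABABAABAABABAABABAABAABABAABA  (len 466)

288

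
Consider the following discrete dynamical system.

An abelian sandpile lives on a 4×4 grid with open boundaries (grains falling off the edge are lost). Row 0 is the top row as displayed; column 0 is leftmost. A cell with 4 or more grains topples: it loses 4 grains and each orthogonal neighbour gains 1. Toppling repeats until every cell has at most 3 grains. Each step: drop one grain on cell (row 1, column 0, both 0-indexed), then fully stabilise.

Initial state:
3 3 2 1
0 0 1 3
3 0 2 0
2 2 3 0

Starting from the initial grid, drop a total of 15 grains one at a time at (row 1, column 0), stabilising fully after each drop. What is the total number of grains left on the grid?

30

0) 3 3 2 1
0 0 1 3
3 0 2 0
2 2 3 0
1) 3 3 2 1
1 0 1 3
3 0 2 0
2 2 3 0
2) 3 3 2 1
2 0 1 3
3 0 2 0
2 2 3 0
3) 3 3 2 1
3 0 1 3
3 0 2 0
2 2 3 0
4) 1 0 3 1
2 2 1 3
0 1 2 0
3 2 3 0
5) 1 0 3 1
3 2 1 3
0 1 2 0
3 2 3 0
6) 2 0 3 1
0 3 1 3
1 1 2 0
3 2 3 0
7) 2 0 3 1
1 3 1 3
1 1 2 0
3 2 3 0
8) 2 0 3 1
2 3 1 3
1 1 2 0
3 2 3 0
9) 2 0 3 1
3 3 1 3
1 1 2 0
3 2 3 0
10) 3 1 3 1
1 0 2 3
2 2 2 0
3 2 3 0
11) 3 1 3 1
2 0 2 3
2 2 2 0
3 2 3 0
12) 3 1 3 1
3 0 2 3
2 2 2 0
3 2 3 0
13) 0 2 3 1
1 1 2 3
3 2 2 0
3 2 3 0
14) 0 2 3 1
2 1 2 3
3 2 2 0
3 2 3 0
15) 0 2 3 1
3 1 2 3
3 2 2 0
3 2 3 0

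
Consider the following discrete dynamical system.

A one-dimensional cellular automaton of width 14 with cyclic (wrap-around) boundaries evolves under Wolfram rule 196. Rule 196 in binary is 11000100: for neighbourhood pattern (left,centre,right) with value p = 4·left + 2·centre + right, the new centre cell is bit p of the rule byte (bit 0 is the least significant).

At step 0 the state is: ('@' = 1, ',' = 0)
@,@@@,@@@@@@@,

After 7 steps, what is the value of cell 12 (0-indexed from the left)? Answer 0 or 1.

1

t=0: @,@@@,@@@@@@@,
t=1: @,,@@,,@@@@@@,
t=2: @,,,@,,,@@@@@,
t=3: @,,,@,,,,@@@@,
t=4: @,,,@,,,,,@@@,
t=5: @,,,@,,,,,,@@,
t=6: @,,,@,,,,,,,@,
t=7: @,,,@,,,,,,,@,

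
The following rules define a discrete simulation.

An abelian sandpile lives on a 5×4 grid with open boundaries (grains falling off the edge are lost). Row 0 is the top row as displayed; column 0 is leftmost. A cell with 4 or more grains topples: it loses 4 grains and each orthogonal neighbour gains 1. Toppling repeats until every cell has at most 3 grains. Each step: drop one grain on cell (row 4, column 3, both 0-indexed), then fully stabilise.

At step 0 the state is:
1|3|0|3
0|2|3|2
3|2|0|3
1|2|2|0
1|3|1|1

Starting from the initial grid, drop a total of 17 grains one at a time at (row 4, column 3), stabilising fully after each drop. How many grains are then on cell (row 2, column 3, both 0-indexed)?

gen 0: 1|3|0|3
0|2|3|2
3|2|0|3
1|2|2|0
1|3|1|1
gen 1: 1|3|0|3
0|2|3|2
3|2|0|3
1|2|2|0
1|3|1|2
gen 2: 1|3|0|3
0|2|3|2
3|2|0|3
1|2|2|0
1|3|1|3
gen 3: 1|3|0|3
0|2|3|2
3|2|0|3
1|2|2|1
1|3|2|0
gen 4: 1|3|0|3
0|2|3|2
3|2|0|3
1|2|2|1
1|3|2|1
gen 5: 1|3|0|3
0|2|3|2
3|2|0|3
1|2|2|1
1|3|2|2
gen 6: 1|3|0|3
0|2|3|2
3|2|0|3
1|2|2|1
1|3|2|3
gen 7: 1|3|0|3
0|2|3|2
3|2|0|3
1|2|2|2
1|3|3|0
gen 8: 1|3|0|3
0|2|3|2
3|2|0|3
1|2|2|2
1|3|3|1
gen 9: 1|3|0|3
0|2|3|2
3|2|0|3
1|2|2|2
1|3|3|2
gen 10: 1|3|0|3
0|2|3|2
3|2|0|3
1|2|2|2
1|3|3|3
gen 11: 1|3|0|3
0|2|3|2
3|2|0|3
1|3|3|3
2|0|1|1
gen 12: 1|3|0|3
0|2|3|2
3|2|0|3
1|3|3|3
2|0|1|2
gen 13: 1|3|0|3
0|2|3|2
3|2|0|3
1|3|3|3
2|0|1|3
gen 14: 1|3|0|3
0|2|3|3
3|3|2|0
2|0|1|2
2|1|3|1
gen 15: 1|3|0|3
0|2|3|3
3|3|2|0
2|0|1|2
2|1|3|2
gen 16: 1|3|0|3
0|2|3|3
3|3|2|0
2|0|1|2
2|1|3|3
gen 17: 1|3|0|3
0|2|3|3
3|3|2|0
2|0|2|3
2|2|0|1

0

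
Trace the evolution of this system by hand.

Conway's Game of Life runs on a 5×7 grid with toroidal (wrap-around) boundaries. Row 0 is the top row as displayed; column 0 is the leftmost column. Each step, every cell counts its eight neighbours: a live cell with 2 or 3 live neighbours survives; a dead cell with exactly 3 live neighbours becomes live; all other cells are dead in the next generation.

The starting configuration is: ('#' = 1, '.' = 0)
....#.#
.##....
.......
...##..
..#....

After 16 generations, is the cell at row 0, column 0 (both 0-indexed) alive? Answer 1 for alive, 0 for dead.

1

0) ....#.#
.##....
.......
...##..
..#....
1) .###...
.......
..##...
...#...
....##.
2) ..###..
.#.....
..##...
..##...
....#..
3) ..###..
.#..#..
.#.#...
..#.#..
....#..
4) ..#.##.
.#..#..
.#.##..
..#.#..
..#.##.
5) .##....
.#.....
.#..##.
.##....
.##....
6) #......
##.....
##.....
#..#...
#..#...
7) #.....#
......#
..#...#
#.#...#
##....#
8) .#...#.
.....##
.#...##
..#..#.
.....#.
9) ....##.
....#..
#...#..
....##.
....###
10) ...#..#
...##..
...##..
...#...
...#..#
11) ..##.#.
..#..#.
..#....
..##...
..###..
12) .#...#.
.##.#..
.##....
.#..#..
.#.....
13) ##.....
#..#...
#......
##.....
###....
14) ......#
#.....#
#.....#
..#...#
..#...#
15) .....##
.....#.
.#...#.
.#...##
#....##
16) #...#..
....##.
#...##.
.#..#..
....#..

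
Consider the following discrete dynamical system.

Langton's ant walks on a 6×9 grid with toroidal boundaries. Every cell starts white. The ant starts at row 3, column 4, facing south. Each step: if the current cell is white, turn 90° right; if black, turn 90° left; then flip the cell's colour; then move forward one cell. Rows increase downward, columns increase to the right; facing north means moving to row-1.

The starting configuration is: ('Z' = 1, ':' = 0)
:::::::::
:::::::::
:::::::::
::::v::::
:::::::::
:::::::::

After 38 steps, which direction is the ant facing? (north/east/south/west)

[0] :::::::::
:::::::::
:::::::::
::::v::::
:::::::::
:::::::::
[1] :::::::::
:::::::::
:::::::::
:::<Z::::
:::::::::
:::::::::
[2] :::::::::
:::::::::
:::^:::::
:::ZZ::::
:::::::::
:::::::::
[3] :::::::::
:::::::::
:::Z>::::
:::ZZ::::
:::::::::
:::::::::
[4] :::::::::
:::::::::
:::ZZ::::
:::Zv::::
:::::::::
:::::::::
[5] :::::::::
:::::::::
:::ZZ::::
:::Z:>:::
:::::::::
:::::::::
[6] :::::::::
:::::::::
:::ZZ::::
:::Z:Z:::
:::::v:::
:::::::::
[7] :::::::::
:::::::::
:::ZZ::::
:::Z:Z:::
::::<Z:::
:::::::::
[8] :::::::::
:::::::::
:::ZZ::::
:::Z^Z:::
::::ZZ:::
:::::::::
[9] :::::::::
:::::::::
:::ZZ::::
:::ZZ>:::
::::ZZ:::
:::::::::
[10] :::::::::
:::::::::
:::ZZ^:::
:::ZZ::::
::::ZZ:::
:::::::::
[11] :::::::::
:::::::::
:::ZZZ>::
:::ZZ::::
::::ZZ:::
:::::::::
[12] :::::::::
:::::::::
:::ZZZZ::
:::ZZ:v::
::::ZZ:::
:::::::::
[13] :::::::::
:::::::::
:::ZZZZ::
:::ZZ<Z::
::::ZZ:::
:::::::::
[14] :::::::::
:::::::::
:::ZZ^Z::
:::ZZZZ::
::::ZZ:::
:::::::::
[15] :::::::::
:::::::::
:::Z<:Z::
:::ZZZZ::
::::ZZ:::
:::::::::
[16] :::::::::
:::::::::
:::Z::Z::
:::ZvZZ::
::::ZZ:::
:::::::::
[17] :::::::::
:::::::::
:::Z::Z::
:::Z:>Z::
::::ZZ:::
:::::::::
[18] :::::::::
:::::::::
:::Z:^Z::
:::Z::Z::
::::ZZ:::
:::::::::
[19] :::::::::
:::::::::
:::Z:Z>::
:::Z::Z::
::::ZZ:::
:::::::::
[20] :::::::::
::::::^::
:::Z:Z:::
:::Z::Z::
::::ZZ:::
:::::::::
[21] :::::::::
::::::Z>:
:::Z:Z:::
:::Z::Z::
::::ZZ:::
:::::::::
[22] :::::::::
::::::ZZ:
:::Z:Z:v:
:::Z::Z::
::::ZZ:::
:::::::::
[23] :::::::::
::::::ZZ:
:::Z:Z<Z:
:::Z::Z::
::::ZZ:::
:::::::::
[24] :::::::::
::::::^Z:
:::Z:ZZZ:
:::Z::Z::
::::ZZ:::
:::::::::
[25] :::::::::
:::::<:Z:
:::Z:ZZZ:
:::Z::Z::
::::ZZ:::
:::::::::
[26] :::::^:::
:::::Z:Z:
:::Z:ZZZ:
:::Z::Z::
::::ZZ:::
:::::::::
[27] :::::Z>::
:::::Z:Z:
:::Z:ZZZ:
:::Z::Z::
::::ZZ:::
:::::::::
[28] :::::ZZ::
:::::ZvZ:
:::Z:ZZZ:
:::Z::Z::
::::ZZ:::
:::::::::
[29] :::::ZZ::
:::::<ZZ:
:::Z:ZZZ:
:::Z::Z::
::::ZZ:::
:::::::::
[30] :::::ZZ::
::::::ZZ:
:::Z:vZZ:
:::Z::Z::
::::ZZ:::
:::::::::
[31] :::::ZZ::
::::::ZZ:
:::Z::>Z:
:::Z::Z::
::::ZZ:::
:::::::::
[32] :::::ZZ::
::::::^Z:
:::Z:::Z:
:::Z::Z::
::::ZZ:::
:::::::::
[33] :::::ZZ::
:::::<:Z:
:::Z:::Z:
:::Z::Z::
::::ZZ:::
:::::::::
[34] :::::^Z::
:::::Z:Z:
:::Z:::Z:
:::Z::Z::
::::ZZ:::
:::::::::
[35] ::::<:Z::
:::::Z:Z:
:::Z:::Z:
:::Z::Z::
::::ZZ:::
:::::::::
[36] ::::Z:Z::
:::::Z:Z:
:::Z:::Z:
:::Z::Z::
::::ZZ:::
::::^::::
[37] ::::Z:Z::
:::::Z:Z:
:::Z:::Z:
:::Z::Z::
::::ZZ:::
::::Z>:::
[38] ::::ZvZ::
:::::Z:Z:
:::Z:::Z:
:::Z::Z::
::::ZZ:::
::::ZZ:::

south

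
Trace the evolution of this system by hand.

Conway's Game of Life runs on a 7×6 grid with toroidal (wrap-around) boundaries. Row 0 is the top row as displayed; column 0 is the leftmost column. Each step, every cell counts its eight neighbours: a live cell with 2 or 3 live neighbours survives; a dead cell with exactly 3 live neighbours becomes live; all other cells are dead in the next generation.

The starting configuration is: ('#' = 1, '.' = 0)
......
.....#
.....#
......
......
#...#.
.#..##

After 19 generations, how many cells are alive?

6

t=0: ......
.....#
.....#
......
......
#...#.
.#..##
t=1: #...##
......
......
......
......
#...#.
#...##
t=2: #...#.
.....#
......
......
......
#...#.
.#.#..
t=3: #...##
.....#
......
......
......
......
##.##.
t=4: .#.#..
#...##
......
......
......
......
##.##.
t=5: .#.#..
#...##
.....#
......
......
......
##.##.
t=6: .#.#..
#...##
#...##
......
......
......
##.##.
t=7: .#.#..
.#.#..
#...#.
.....#
......
......
##.##.
t=8: .#.#..
##.##.
#...##
.....#
......
......
##.##.
t=9: ......
.#.#..
.#.#..
#...##
......
......
##.##.
t=10: ##.##.
......
.#.#.#
#...##
.....#
......
......
t=11: ......
.#.#.#
.....#
......
#...##
......
......
t=12: ......
#...#.
#...#.
#...#.
.....#
.....#
......
t=13: ......
......
##.##.
#...#.
#...##
......
......
t=14: ......
......
##.##.
......
#...#.
.....#
......
t=15: ......
......
......
##.##.
.....#
.....#
......
t=16: ......
......
......
#...##
.....#
......
......
t=17: ......
......
.....#
#...##
#...##
......
......
t=18: ......
......
#...##
......
#...#.
.....#
......
t=19: ......
.....#
.....#
#...#.
.....#
.....#
......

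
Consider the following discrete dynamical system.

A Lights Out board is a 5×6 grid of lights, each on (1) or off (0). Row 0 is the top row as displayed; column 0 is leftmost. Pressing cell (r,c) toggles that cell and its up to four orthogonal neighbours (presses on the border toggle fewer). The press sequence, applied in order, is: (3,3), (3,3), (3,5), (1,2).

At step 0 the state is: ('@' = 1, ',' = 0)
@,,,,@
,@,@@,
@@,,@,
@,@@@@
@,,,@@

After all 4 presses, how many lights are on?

gen 0: @,,,,@
,@,@@,
@@,,@,
@,@@@@
@,,,@@
gen 1: @,,,,@
,@,@@,
@@,@@,
@,,,,@
@,,@@@
gen 2: @,,,,@
,@,@@,
@@,,@,
@,@@@@
@,,,@@
gen 3: @,,,,@
,@,@@,
@@,,@@
@,@@,,
@,,,@,
gen 4: @,@,,@
,,@,@,
@@@,@@
@,@@,,
@,,,@,

15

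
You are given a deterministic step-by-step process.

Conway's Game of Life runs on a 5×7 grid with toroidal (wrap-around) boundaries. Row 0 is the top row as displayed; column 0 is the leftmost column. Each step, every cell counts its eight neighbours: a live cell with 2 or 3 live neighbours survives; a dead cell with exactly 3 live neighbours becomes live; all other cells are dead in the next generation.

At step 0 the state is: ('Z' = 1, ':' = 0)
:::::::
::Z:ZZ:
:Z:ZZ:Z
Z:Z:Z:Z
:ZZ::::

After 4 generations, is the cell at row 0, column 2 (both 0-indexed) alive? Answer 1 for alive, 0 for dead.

gen 0: :::::::
::Z:ZZ:
:Z:ZZ:Z
Z:Z:Z:Z
:ZZ::::
gen 1: :ZZZ:::
::Z:ZZ:
:Z::::Z
::::Z:Z
ZZZZ:::
gen 2: Z::::::
Z:::ZZ:
Z::ZZ:Z
:::Z:ZZ
Z:::Z::
gen 3: ZZ::ZZ:
ZZ:ZZZ:
Z::Z:::
:::Z:::
Z:::ZZ:
gen 4: ::Z::::
:::Z:Z:
ZZ:Z::Z
:::Z::Z
ZZ:Z:Z:

1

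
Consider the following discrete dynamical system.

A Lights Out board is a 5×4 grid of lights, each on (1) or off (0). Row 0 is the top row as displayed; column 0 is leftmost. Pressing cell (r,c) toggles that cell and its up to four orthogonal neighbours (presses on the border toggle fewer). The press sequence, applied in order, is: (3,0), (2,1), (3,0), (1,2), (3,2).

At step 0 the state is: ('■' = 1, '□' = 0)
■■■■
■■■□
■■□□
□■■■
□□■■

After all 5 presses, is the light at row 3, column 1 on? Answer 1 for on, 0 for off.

step 0: ■■■■
■■■□
■■□□
□■■■
□□■■
step 1: ■■■■
■■■□
□■□□
■□■■
■□■■
step 2: ■■■■
■□■□
■□■□
■■■■
■□■■
step 3: ■■■■
■□■□
□□■□
□□■■
□□■■
step 4: ■■□■
■■□■
□□□□
□□■■
□□■■
step 5: ■■□■
■■□■
□□■□
□■□□
□□□■

1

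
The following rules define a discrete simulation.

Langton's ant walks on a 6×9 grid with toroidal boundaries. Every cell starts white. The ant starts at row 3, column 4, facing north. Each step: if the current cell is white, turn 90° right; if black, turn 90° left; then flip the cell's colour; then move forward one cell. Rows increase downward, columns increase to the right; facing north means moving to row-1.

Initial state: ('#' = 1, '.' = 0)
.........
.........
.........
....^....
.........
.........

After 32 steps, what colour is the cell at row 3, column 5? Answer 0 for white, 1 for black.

t=0: .........
.........
.........
....^....
.........
.........
t=1: .........
.........
.........
....#>...
.........
.........
t=2: .........
.........
.........
....##...
.....v...
.........
t=3: .........
.........
.........
....##...
....<#...
.........
t=4: .........
.........
.........
....^#...
....##...
.........
t=5: .........
.........
.........
...<.#...
....##...
.........
t=6: .........
.........
...^.....
...#.#...
....##...
.........
t=7: .........
.........
...#>....
...#.#...
....##...
.........
t=8: .........
.........
...##....
...#v#...
....##...
.........
t=9: .........
.........
...##....
...<##...
....##...
.........
t=10: .........
.........
...##....
....##...
...v##...
.........
t=11: .........
.........
...##....
....##...
..<###...
.........
t=12: .........
.........
...##....
..^.##...
..####...
.........
t=13: .........
.........
...##....
..#>##...
..####...
.........
t=14: .........
.........
...##....
..####...
..#v##...
.........
t=15: .........
.........
...##....
..####...
..#.>#...
.........
t=16: .........
.........
...##....
..##^#...
..#..#...
.........
t=17: .........
.........
...##....
..#<.#...
..#..#...
.........
t=18: .........
.........
...##....
..#..#...
..#v.#...
.........
t=19: .........
.........
...##....
..#..#...
..<#.#...
.........
t=20: .........
.........
...##....
..#..#...
...#.#...
..v......
t=21: .........
.........
...##....
..#..#...
...#.#...
.<#......
t=22: .........
.........
...##....
..#..#...
.^.#.#...
.##......
t=23: .........
.........
...##....
..#..#...
.#>#.#...
.##......
t=24: .........
.........
...##....
..#..#...
.###.#...
.#v......
t=25: .........
.........
...##....
..#..#...
.###.#...
.#.>.....
t=26: ...v.....
.........
...##....
..#..#...
.###.#...
.#.#.....
t=27: ..<#.....
.........
...##....
..#..#...
.###.#...
.#.#.....
t=28: ..##.....
.........
...##....
..#..#...
.###.#...
.#^#.....
t=29: ..##.....
.........
...##....
..#..#...
.###.#...
.##>.....
t=30: ..##.....
.........
...##....
..#..#...
.##^.#...
.##......
t=31: ..##.....
.........
...##....
..#..#...
.#<..#...
.##......
t=32: ..##.....
.........
...##....
..#..#...
.#...#...
.#v......

1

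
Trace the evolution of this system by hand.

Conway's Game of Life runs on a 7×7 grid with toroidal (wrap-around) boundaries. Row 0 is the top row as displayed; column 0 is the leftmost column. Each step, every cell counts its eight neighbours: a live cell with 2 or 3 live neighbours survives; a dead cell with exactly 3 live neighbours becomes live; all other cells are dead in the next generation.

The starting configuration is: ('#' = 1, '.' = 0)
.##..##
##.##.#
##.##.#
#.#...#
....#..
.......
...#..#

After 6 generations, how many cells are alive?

4

t=0: .##..##
##.##.#
##.##.#
#.#...#
....#..
.......
...#..#
t=1: .#.....
.......
....#..
..#.#.#
.......
.......
#.#..##
t=2: ##....#
.......
...#.#.
...#.#.
.......
......#
##....#
t=3: .#....#
#.....#
.......
.......
.......
......#
.#...#.
t=4: .#...##
#.....#
.......
.......
.......
.......
.....##
t=5: .......
#....##
.......
.......
.......
.......
#....##
t=6: .......
......#
......#
.......
.......
......#
......#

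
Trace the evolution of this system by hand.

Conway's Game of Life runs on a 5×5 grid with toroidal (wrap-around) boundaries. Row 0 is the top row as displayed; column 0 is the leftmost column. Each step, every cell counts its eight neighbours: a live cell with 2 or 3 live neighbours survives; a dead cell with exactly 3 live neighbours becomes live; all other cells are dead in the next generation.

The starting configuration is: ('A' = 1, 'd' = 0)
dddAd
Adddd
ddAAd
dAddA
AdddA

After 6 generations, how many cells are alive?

2

step 0: dddAd
Adddd
ddAAd
dAddA
AdddA
step 1: Adddd
ddAAA
AAAAA
dAAdA
AddAA
step 2: AAAdd
ddddd
ddddd
ddddd
ddAAd
step 3: dAAAd
dAddd
ddddd
ddddd
ddAAd
step 4: dAdAd
dAddd
ddddd
ddddd
dAdAd
step 5: AAddd
ddAdd
ddddd
ddddd
ddddd
step 6: dAddd
dAddd
ddddd
ddddd
ddddd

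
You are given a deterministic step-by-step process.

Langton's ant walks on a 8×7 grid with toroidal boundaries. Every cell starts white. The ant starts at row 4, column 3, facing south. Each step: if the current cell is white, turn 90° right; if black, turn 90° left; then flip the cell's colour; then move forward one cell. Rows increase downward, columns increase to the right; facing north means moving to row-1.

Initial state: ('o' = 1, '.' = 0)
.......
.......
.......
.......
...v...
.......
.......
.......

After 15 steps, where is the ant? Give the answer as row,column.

k=0  .......
.......
.......
.......
...v...
.......
.......
.......
k=1  .......
.......
.......
.......
..<o...
.......
.......
.......
k=2  .......
.......
.......
..^....
..oo...
.......
.......
.......
k=3  .......
.......
.......
..o>...
..oo...
.......
.......
.......
k=4  .......
.......
.......
..oo...
..ov...
.......
.......
.......
k=5  .......
.......
.......
..oo...
..o.>..
.......
.......
.......
k=6  .......
.......
.......
..oo...
..o.o..
....v..
.......
.......
k=7  .......
.......
.......
..oo...
..o.o..
...<o..
.......
.......
k=8  .......
.......
.......
..oo...
..o^o..
...oo..
.......
.......
k=9  .......
.......
.......
..oo...
..oo>..
...oo..
.......
.......
k=10  .......
.......
.......
..oo^..
..oo...
...oo..
.......
.......
k=11  .......
.......
.......
..ooo>.
..oo...
...oo..
.......
.......
k=12  .......
.......
.......
..oooo.
..oo.v.
...oo..
.......
.......
k=13  .......
.......
.......
..oooo.
..oo<o.
...oo..
.......
.......
k=14  .......
.......
.......
..oo^o.
..oooo.
...oo..
.......
.......
k=15  .......
.......
.......
..o<.o.
..oooo.
...oo..
.......
.......

3,3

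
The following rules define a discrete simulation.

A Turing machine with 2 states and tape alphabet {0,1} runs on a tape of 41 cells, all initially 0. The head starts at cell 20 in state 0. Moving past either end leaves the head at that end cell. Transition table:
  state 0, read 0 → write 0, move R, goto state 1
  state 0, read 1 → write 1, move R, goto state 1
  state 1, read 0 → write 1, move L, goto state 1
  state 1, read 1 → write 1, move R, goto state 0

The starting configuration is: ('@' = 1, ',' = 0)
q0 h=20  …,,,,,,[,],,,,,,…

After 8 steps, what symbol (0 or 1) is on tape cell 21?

1

t=0: q0 h=20  …,,,,,,[,],,,,,,…
t=1: q1 h=21  …,,,,,,[,],,,,,,…
t=2: q1 h=20  …,,,,,,[,]@,,,,,…
t=3: q1 h=19  …,,,,,,[,]@@,,,,…
t=4: q1 h=18  …,,,,,,[,]@@@,,,…
t=5: q1 h=17  …,,,,,,[,]@@@@,,…
t=6: q1 h=16  …,,,,,,[,]@@@@@,…
t=7: q1 h=15  …,,,,,,[,]@@@@@@…
t=8: q1 h=14  …,,,,,,[,]@@@@@@…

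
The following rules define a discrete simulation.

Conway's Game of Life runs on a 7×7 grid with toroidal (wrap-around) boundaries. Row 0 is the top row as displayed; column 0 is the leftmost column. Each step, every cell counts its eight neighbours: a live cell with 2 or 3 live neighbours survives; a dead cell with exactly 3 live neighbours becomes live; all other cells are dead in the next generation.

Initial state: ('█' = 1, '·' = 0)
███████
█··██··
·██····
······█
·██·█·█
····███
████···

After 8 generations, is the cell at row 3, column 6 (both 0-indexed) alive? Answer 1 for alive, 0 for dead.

t=0: ███████
█··██··
·██····
······█
·██·█·█
····███
████···
t=1: ·····█·
·······
████···
···█·█·
···██·█
····█·█
·······
t=2: ·······
·██····
·████··
██···██
···█··█
···██··
·····█·
t=3: ·······
·█·····
···████
·█···██
··██··█
···███·
····█··
t=4: ·······
····██·
··█·█·█
·······
█·██··█
··█··█·
···███·
t=5: ···█···
···███·
···██··
███··██
·███··█
·██··█·
···███·
t=6: ··█····
··█··█·
██·····
·····██
···██··
██···██
···█·█·
t=7: ··███··
··█····
██···█·
█···███
····█··
█·██·██
███·██·
t=8: ····██·
··█·█··
██··██·
██··█··
·█·····
█·█····
█······

0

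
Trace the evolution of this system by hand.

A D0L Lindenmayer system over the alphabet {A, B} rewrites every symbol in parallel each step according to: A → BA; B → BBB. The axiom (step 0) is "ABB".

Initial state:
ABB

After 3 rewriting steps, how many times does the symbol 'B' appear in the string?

[0] ABB
[1] BABBBBBB
[2] BBBBABBBBBBBBBBBBBBBBBB
[3] BBBBBBBBBBBBBABBBBBBBBBBBBBBBBBBBBBBBBBBBBBBBBBBBBBBBBBBBBBBBBBBBBBB

67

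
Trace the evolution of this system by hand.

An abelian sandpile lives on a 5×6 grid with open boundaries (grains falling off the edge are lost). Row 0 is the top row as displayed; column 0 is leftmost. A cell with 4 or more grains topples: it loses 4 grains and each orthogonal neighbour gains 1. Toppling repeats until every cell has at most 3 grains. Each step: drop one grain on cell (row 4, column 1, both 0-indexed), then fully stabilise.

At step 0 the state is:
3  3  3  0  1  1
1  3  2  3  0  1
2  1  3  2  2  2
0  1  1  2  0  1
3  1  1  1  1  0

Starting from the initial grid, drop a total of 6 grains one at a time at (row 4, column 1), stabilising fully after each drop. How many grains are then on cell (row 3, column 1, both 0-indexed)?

k=0  3  3  3  0  1  1
1  3  2  3  0  1
2  1  3  2  2  2
0  1  1  2  0  1
3  1  1  1  1  0
k=1  3  3  3  0  1  1
1  3  2  3  0  1
2  1  3  2  2  2
0  1  1  2  0  1
3  2  1  1  1  0
k=2  3  3  3  0  1  1
1  3  2  3  0  1
2  1  3  2  2  2
0  1  1  2  0  1
3  3  1  1  1  0
k=3  3  3  3  0  1  1
1  3  2  3  0  1
2  1  3  2  2  2
1  2  1  2  0  1
0  1  2  1  1  0
k=4  3  3  3  0  1  1
1  3  2  3  0  1
2  1  3  2  2  2
1  2  1  2  0  1
0  2  2  1  1  0
k=5  3  3  3  0  1  1
1  3  2  3  0  1
2  1  3  2  2  2
1  2  1  2  0  1
0  3  2  1  1  0
k=6  3  3  3  0  1  1
1  3  2  3  0  1
2  1  3  2  2  2
1  3  1  2  0  1
1  0  3  1  1  0

3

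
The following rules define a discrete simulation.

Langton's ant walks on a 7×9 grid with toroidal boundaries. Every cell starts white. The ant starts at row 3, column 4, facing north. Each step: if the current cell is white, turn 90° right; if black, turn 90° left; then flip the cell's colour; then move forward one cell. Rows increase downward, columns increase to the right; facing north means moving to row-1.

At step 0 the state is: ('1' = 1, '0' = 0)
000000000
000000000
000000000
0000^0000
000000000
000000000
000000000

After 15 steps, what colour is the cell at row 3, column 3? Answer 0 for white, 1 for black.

k=0  000000000
000000000
000000000
0000^0000
000000000
000000000
000000000
k=1  000000000
000000000
000000000
00001>000
000000000
000000000
000000000
k=2  000000000
000000000
000000000
000011000
00000v000
000000000
000000000
k=3  000000000
000000000
000000000
000011000
0000<1000
000000000
000000000
k=4  000000000
000000000
000000000
0000^1000
000011000
000000000
000000000
k=5  000000000
000000000
000000000
000<01000
000011000
000000000
000000000
k=6  000000000
000000000
000^00000
000101000
000011000
000000000
000000000
k=7  000000000
000000000
0001>0000
000101000
000011000
000000000
000000000
k=8  000000000
000000000
000110000
0001v1000
000011000
000000000
000000000
k=9  000000000
000000000
000110000
000<11000
000011000
000000000
000000000
k=10  000000000
000000000
000110000
000011000
000v11000
000000000
000000000
k=11  000000000
000000000
000110000
000011000
00<111000
000000000
000000000
k=12  000000000
000000000
000110000
00^011000
001111000
000000000
000000000
k=13  000000000
000000000
000110000
001>11000
001111000
000000000
000000000
k=14  000000000
000000000
000110000
001111000
001v11000
000000000
000000000
k=15  000000000
000000000
000110000
001111000
0010>1000
000000000
000000000

1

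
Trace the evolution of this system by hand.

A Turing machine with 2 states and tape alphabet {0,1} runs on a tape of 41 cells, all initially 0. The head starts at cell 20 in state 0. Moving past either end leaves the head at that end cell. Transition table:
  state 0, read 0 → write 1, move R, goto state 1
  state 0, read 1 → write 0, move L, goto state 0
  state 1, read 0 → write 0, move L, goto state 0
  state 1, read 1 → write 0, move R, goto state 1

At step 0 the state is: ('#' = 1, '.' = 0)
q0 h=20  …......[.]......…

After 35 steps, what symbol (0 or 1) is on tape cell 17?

0) q0 h=20  …......[.]......…
1) q1 h=21  ….....#[.]......…
2) q0 h=20  …......[#]......…
3) q0 h=19  …......[.]......…
4) q1 h=20  ….....#[.]......…
5) q0 h=19  …......[#]......…
6) q0 h=18  …......[.]......…
7) q1 h=19  ….....#[.]......…
8) q0 h=18  …......[#]......…
9) q0 h=17  …......[.]......…
10) q1 h=18  ….....#[.]......…
11) q0 h=17  …......[#]......…
12) q0 h=16  …......[.]......…
13) q1 h=17  ….....#[.]......…
14) q0 h=16  …......[#]......…
15) q0 h=15  …......[.]......…
16) q1 h=16  ….....#[.]......…
17) q0 h=15  …......[#]......…
18) q0 h=14  …......[.]......…
19) q1 h=15  ….....#[.]......…
20) q0 h=14  …......[#]......…
21) q0 h=13  …......[.]......…
22) q1 h=14  ….....#[.]......…
23) q0 h=13  …......[#]......…
24) q0 h=12  …......[.]......…
25) q1 h=13  ….....#[.]......…
26) q0 h=12  …......[#]......…
27) q0 h=11  …......[.]......…
28) q1 h=12  ….....#[.]......…
29) q0 h=11  …......[#]......…
30) q0 h=10  …......[.]......…
31) q1 h=11  ….....#[.]......…
32) q0 h=10  …......[#]......…
33) q0 h= 9  …......[.]......…
34) q1 h=10  ….....#[.]......…
35) q0 h= 9  …......[#]......…

0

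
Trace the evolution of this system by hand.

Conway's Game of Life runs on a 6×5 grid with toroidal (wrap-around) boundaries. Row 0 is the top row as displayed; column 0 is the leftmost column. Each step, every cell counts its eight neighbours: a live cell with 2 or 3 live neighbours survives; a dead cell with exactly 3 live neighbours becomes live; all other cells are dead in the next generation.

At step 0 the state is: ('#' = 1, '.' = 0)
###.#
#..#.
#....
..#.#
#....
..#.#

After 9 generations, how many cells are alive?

[0] ###.#
#..#.
#....
..#.#
#....
..#.#
[1] ..#..
..##.
##.#.
##..#
##..#
..#.#
[2] .##..
...##
...#.
...#.
..#..
..#.#
[3] ###.#
...##
..##.
..##.
..#..
..#..
[4] ###.#
.....
.....
.#...
.##..
#.#..
[5] #.###
##...
.....
.##..
#.#..
....#
[6] ..##.
####.
#.#..
.##..
#.##.
..#..
[7] ....#
#....
#...#
#...#
...#.
....#
[8] #...#
#....
.#...
#..#.
#..#.
...##
[9] #..#.
##..#
##..#
###..
#.##.
...#.

15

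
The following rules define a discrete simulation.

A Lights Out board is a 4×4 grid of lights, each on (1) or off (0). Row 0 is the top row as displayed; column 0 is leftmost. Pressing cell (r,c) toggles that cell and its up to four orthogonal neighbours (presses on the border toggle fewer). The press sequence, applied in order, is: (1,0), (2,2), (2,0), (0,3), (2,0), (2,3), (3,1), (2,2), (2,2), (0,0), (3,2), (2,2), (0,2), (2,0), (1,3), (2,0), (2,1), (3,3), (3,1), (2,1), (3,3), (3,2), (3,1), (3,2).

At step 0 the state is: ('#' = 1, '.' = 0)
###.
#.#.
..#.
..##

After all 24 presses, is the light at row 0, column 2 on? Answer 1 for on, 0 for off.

1

t=0: ###.
#.#.
..#.
..##
t=1: .##.
.##.
#.#.
..##
t=2: .##.
.#..
##.#
...#
t=3: .##.
##..
...#
#..#
t=4: .#.#
##.#
...#
#..#
t=5: .#.#
.#.#
##.#
...#
t=6: .#.#
.#..
###.
....
t=7: .#.#
.#..
#.#.
###.
t=8: .#.#
.##.
##.#
##..
t=9: .#.#
.#..
#.#.
###.
t=10: #..#
##..
#.#.
###.
t=11: #..#
##..
#...
#..#
t=12: #..#
###.
####
#.##
t=13: ###.
##..
####
#.##
t=14: ###.
.#..
..##
..##
t=15: ####
.###
..#.
..##
t=16: ####
####
###.
#.##
t=17: ####
#.##
....
####
t=18: ####
#.##
...#
##..
t=19: ####
#.##
.#.#
..#.
t=20: ####
####
#.##
.##.
t=21: ####
####
#.#.
.#.#
t=22: ####
####
#...
..#.
t=23: ####
####
##..
##..
t=24: ####
####
###.
#.##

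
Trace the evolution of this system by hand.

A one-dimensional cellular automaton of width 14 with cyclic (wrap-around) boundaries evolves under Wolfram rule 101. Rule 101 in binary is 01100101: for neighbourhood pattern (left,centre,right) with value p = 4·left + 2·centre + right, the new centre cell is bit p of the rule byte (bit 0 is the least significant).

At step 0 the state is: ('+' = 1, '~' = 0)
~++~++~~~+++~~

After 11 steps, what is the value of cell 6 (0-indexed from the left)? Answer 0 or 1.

0

gen 0: ~++~++~~~+++~~
gen 1: ~~++~+~+~~~+~+
gen 2: ~~~+++++~+~+++
gen 3: ~+~~~~~++++~~+
gen 4: ++~+++~~~~+~~+
gen 5: ~++~~+~++~+~~~
gen 6: ~~+~~++~+++~++
gen 7: ~~+~~~++~~++~+
gen 8: ~~+~+~~+~~~+++
gen 9: ~~+++~~+~+~~~+
gen 10: ~~~~+~~+++~+~+
gen 11: ~++~+~~~~+++++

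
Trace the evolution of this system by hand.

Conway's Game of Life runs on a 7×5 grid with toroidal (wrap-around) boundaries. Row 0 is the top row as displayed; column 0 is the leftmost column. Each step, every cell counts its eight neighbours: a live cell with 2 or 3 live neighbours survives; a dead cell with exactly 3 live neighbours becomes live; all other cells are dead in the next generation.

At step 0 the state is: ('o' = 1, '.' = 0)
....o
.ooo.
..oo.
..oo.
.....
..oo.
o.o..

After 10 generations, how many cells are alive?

0) ....o
.ooo.
..oo.
..oo.
.....
..oo.
o.o..
1) o...o
.o..o
....o
..oo.
.....
.ooo.
.oo.o
2) ..o.o
...oo
o.o.o
...o.
.o...
oo.o.
....o
3) o...o
.oo..
o.o..
ooooo
oo..o
ooo.o
.oo.o
4) ....o
..ooo
.....
.....
.....
.....
..o..
5) ..o.o
...oo
...o.
.....
.....
.....
.....
6) ....o
..o.o
...oo
.....
.....
.....
.....
7) ...o.
o...o
...oo
.....
.....
.....
.....
8) ....o
o....
o..oo
.....
.....
.....
.....
9) .....
o..o.
o...o
....o
.....
.....
.....
10) .....
o....
o..o.
o...o
.....
.....
.....

5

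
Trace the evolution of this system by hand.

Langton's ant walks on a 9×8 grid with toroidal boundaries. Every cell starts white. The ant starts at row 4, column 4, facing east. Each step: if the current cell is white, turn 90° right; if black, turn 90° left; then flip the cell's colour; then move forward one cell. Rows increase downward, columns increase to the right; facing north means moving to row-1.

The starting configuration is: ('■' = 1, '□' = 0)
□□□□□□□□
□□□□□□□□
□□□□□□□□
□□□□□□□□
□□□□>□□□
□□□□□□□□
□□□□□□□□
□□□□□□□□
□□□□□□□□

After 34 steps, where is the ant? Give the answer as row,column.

step 0: □□□□□□□□
□□□□□□□□
□□□□□□□□
□□□□□□□□
□□□□>□□□
□□□□□□□□
□□□□□□□□
□□□□□□□□
□□□□□□□□
step 1: □□□□□□□□
□□□□□□□□
□□□□□□□□
□□□□□□□□
□□□□■□□□
□□□□v□□□
□□□□□□□□
□□□□□□□□
□□□□□□□□
step 2: □□□□□□□□
□□□□□□□□
□□□□□□□□
□□□□□□□□
□□□□■□□□
□□□<■□□□
□□□□□□□□
□□□□□□□□
□□□□□□□□
step 3: □□□□□□□□
□□□□□□□□
□□□□□□□□
□□□□□□□□
□□□^■□□□
□□□■■□□□
□□□□□□□□
□□□□□□□□
□□□□□□□□
step 4: □□□□□□□□
□□□□□□□□
□□□□□□□□
□□□□□□□□
□□□■>□□□
□□□■■□□□
□□□□□□□□
□□□□□□□□
□□□□□□□□
step 5: □□□□□□□□
□□□□□□□□
□□□□□□□□
□□□□^□□□
□□□■□□□□
□□□■■□□□
□□□□□□□□
□□□□□□□□
□□□□□□□□
step 6: □□□□□□□□
□□□□□□□□
□□□□□□□□
□□□□■>□□
□□□■□□□□
□□□■■□□□
□□□□□□□□
□□□□□□□□
□□□□□□□□
step 7: □□□□□□□□
□□□□□□□□
□□□□□□□□
□□□□■■□□
□□□■□v□□
□□□■■□□□
□□□□□□□□
□□□□□□□□
□□□□□□□□
step 8: □□□□□□□□
□□□□□□□□
□□□□□□□□
□□□□■■□□
□□□■<■□□
□□□■■□□□
□□□□□□□□
□□□□□□□□
□□□□□□□□
step 9: □□□□□□□□
□□□□□□□□
□□□□□□□□
□□□□^■□□
□□□■■■□□
□□□■■□□□
□□□□□□□□
□□□□□□□□
□□□□□□□□
step 10: □□□□□□□□
□□□□□□□□
□□□□□□□□
□□□<□■□□
□□□■■■□□
□□□■■□□□
□□□□□□□□
□□□□□□□□
□□□□□□□□
step 11: □□□□□□□□
□□□□□□□□
□□□^□□□□
□□□■□■□□
□□□■■■□□
□□□■■□□□
□□□□□□□□
□□□□□□□□
□□□□□□□□
step 12: □□□□□□□□
□□□□□□□□
□□□■>□□□
□□□■□■□□
□□□■■■□□
□□□■■□□□
□□□□□□□□
□□□□□□□□
□□□□□□□□
step 13: □□□□□□□□
□□□□□□□□
□□□■■□□□
□□□■v■□□
□□□■■■□□
□□□■■□□□
□□□□□□□□
□□□□□□□□
□□□□□□□□
step 14: □□□□□□□□
□□□□□□□□
□□□■■□□□
□□□<■■□□
□□□■■■□□
□□□■■□□□
□□□□□□□□
□□□□□□□□
□□□□□□□□
step 15: □□□□□□□□
□□□□□□□□
□□□■■□□□
□□□□■■□□
□□□v■■□□
□□□■■□□□
□□□□□□□□
□□□□□□□□
□□□□□□□□
step 16: □□□□□□□□
□□□□□□□□
□□□■■□□□
□□□□■■□□
□□□□>■□□
□□□■■□□□
□□□□□□□□
□□□□□□□□
□□□□□□□□
step 17: □□□□□□□□
□□□□□□□□
□□□■■□□□
□□□□^■□□
□□□□□■□□
□□□■■□□□
□□□□□□□□
□□□□□□□□
□□□□□□□□
step 18: □□□□□□□□
□□□□□□□□
□□□■■□□□
□□□<□■□□
□□□□□■□□
□□□■■□□□
□□□□□□□□
□□□□□□□□
□□□□□□□□
step 19: □□□□□□□□
□□□□□□□□
□□□^■□□□
□□□■□■□□
□□□□□■□□
□□□■■□□□
□□□□□□□□
□□□□□□□□
□□□□□□□□
step 20: □□□□□□□□
□□□□□□□□
□□<□■□□□
□□□■□■□□
□□□□□■□□
□□□■■□□□
□□□□□□□□
□□□□□□□□
□□□□□□□□
step 21: □□□□□□□□
□□^□□□□□
□□■□■□□□
□□□■□■□□
□□□□□■□□
□□□■■□□□
□□□□□□□□
□□□□□□□□
□□□□□□□□
step 22: □□□□□□□□
□□■>□□□□
□□■□■□□□
□□□■□■□□
□□□□□■□□
□□□■■□□□
□□□□□□□□
□□□□□□□□
□□□□□□□□
step 23: □□□□□□□□
□□■■□□□□
□□■v■□□□
□□□■□■□□
□□□□□■□□
□□□■■□□□
□□□□□□□□
□□□□□□□□
□□□□□□□□
step 24: □□□□□□□□
□□■■□□□□
□□<■■□□□
□□□■□■□□
□□□□□■□□
□□□■■□□□
□□□□□□□□
□□□□□□□□
□□□□□□□□
step 25: □□□□□□□□
□□■■□□□□
□□□■■□□□
□□v■□■□□
□□□□□■□□
□□□■■□□□
□□□□□□□□
□□□□□□□□
□□□□□□□□
step 26: □□□□□□□□
□□■■□□□□
□□□■■□□□
□<■■□■□□
□□□□□■□□
□□□■■□□□
□□□□□□□□
□□□□□□□□
□□□□□□□□
step 27: □□□□□□□□
□□■■□□□□
□^□■■□□□
□■■■□■□□
□□□□□■□□
□□□■■□□□
□□□□□□□□
□□□□□□□□
□□□□□□□□
step 28: □□□□□□□□
□□■■□□□□
□■>■■□□□
□■■■□■□□
□□□□□■□□
□□□■■□□□
□□□□□□□□
□□□□□□□□
□□□□□□□□
step 29: □□□□□□□□
□□■■□□□□
□■■■■□□□
□■v■□■□□
□□□□□■□□
□□□■■□□□
□□□□□□□□
□□□□□□□□
□□□□□□□□
step 30: □□□□□□□□
□□■■□□□□
□■■■■□□□
□■□>□■□□
□□□□□■□□
□□□■■□□□
□□□□□□□□
□□□□□□□□
□□□□□□□□
step 31: □□□□□□□□
□□■■□□□□
□■■^■□□□
□■□□□■□□
□□□□□■□□
□□□■■□□□
□□□□□□□□
□□□□□□□□
□□□□□□□□
step 32: □□□□□□□□
□□■■□□□□
□■<□■□□□
□■□□□■□□
□□□□□■□□
□□□■■□□□
□□□□□□□□
□□□□□□□□
□□□□□□□□
step 33: □□□□□□□□
□□■■□□□□
□■□□■□□□
□■v□□■□□
□□□□□■□□
□□□■■□□□
□□□□□□□□
□□□□□□□□
□□□□□□□□
step 34: □□□□□□□□
□□■■□□□□
□■□□■□□□
□<■□□■□□
□□□□□■□□
□□□■■□□□
□□□□□□□□
□□□□□□□□
□□□□□□□□

3,1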